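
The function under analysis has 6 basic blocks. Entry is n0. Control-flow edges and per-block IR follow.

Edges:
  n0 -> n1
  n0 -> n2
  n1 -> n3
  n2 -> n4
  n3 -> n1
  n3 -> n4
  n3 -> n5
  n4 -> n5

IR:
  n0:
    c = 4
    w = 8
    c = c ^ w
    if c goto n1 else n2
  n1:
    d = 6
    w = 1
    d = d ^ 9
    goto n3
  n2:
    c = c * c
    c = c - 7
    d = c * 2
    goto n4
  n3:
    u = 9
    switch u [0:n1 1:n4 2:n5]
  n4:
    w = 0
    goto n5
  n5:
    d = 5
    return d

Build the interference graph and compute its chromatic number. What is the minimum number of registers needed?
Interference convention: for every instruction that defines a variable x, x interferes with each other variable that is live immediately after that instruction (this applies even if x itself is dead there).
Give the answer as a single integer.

Answer: 2

Working:
Block summaries:
  n0: {c,w} / ∅
  n1: {d,w} / ∅
  n2: {c,d} / {c}
  n3: {u} / ∅
  n4: {w} / ∅
  n5: {d} / ∅

Backward fixpoint:
  n0 li=∅ lo={c}
  n1 li=∅ lo=∅
  n2 li={c} lo=∅
  n3 li=∅ lo=∅
  n4 li=∅ lo=∅
  n5 li=∅ lo=∅

Conflict graph:
  c↔{w}
  d↔{w}
  u↔∅
  w↔{c,d}

Chromatic number:
  {c,w} pairwise interfere (2-clique) ⇒ χ ≥ 2
  2-colouring: c0={u,w}  c1={c,d}
  χ = 2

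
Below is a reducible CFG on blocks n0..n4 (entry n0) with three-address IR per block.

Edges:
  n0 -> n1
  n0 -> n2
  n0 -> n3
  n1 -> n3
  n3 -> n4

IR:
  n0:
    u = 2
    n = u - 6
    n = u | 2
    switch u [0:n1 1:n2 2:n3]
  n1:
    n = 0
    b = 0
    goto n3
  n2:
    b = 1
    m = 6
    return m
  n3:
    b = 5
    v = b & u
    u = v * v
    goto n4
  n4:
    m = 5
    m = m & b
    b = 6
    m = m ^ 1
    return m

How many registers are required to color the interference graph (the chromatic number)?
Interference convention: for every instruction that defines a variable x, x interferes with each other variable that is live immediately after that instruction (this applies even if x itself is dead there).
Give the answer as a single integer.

Answer: 2

Working:
def/use:
  n0: {n,u} / ∅
  n1: {b,n} / ∅
  n2: {b,m} / ∅
  n3: {b,u,v} / {u}
  n4: {b,m} / {b}

Live sets:
  n0: in=∅ out={u}
  n1: in={u} out={u}
  n2: in=∅ out=∅
  n3: in={u} out={b}
  n4: in={b} out=∅

Conflict graph:
  b↔{m,u,v}
  m↔{b}
  n↔{u}
  u↔{b,n}
  v↔{b}

Chromatic number:
  lower bound: {b,m} mutually conflict ⇒ χ ≥ 2
  2-colouring: R0={b,n}  R1={m,u,v}
  χ = 2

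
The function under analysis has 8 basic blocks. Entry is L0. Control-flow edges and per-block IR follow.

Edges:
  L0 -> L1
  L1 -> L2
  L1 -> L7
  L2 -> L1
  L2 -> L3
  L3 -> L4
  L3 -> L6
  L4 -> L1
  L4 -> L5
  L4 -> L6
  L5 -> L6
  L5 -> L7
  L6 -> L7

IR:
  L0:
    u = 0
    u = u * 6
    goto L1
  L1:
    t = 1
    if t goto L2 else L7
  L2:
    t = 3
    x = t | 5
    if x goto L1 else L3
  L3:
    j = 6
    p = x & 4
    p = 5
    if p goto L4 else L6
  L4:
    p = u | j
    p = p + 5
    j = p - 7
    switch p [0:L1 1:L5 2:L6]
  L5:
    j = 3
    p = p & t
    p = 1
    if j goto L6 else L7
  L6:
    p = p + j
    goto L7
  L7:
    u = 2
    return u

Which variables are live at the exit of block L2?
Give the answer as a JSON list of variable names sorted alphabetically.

Per-block:
  L0: def={u} ue=∅
  L1: def={t} ue=∅
  L2: def={t,x} ue=∅
  L3: def={j,p} ue={x}
  L4: def={j,p} ue={j,u}
  L5: def={j,p} ue={p,t}
  L6: def={p} ue={j,p}
  L7: def={u} ue=∅

Live sets:
  live L0: ∅→{u}
  live L1: {u}→{u}
  live L2: {u}→{t,u,x}
  live L3: {t,u,x}→{j,p,t,u}
  live L4: {j,t,u}→{j,p,t,u}
  live L5: {p,t}→{j,p}
  live L6: {j,p}→∅
  live L7: ∅→∅

live-out(L2) = ["t", "u", "x"]

Answer: ["t", "u", "x"]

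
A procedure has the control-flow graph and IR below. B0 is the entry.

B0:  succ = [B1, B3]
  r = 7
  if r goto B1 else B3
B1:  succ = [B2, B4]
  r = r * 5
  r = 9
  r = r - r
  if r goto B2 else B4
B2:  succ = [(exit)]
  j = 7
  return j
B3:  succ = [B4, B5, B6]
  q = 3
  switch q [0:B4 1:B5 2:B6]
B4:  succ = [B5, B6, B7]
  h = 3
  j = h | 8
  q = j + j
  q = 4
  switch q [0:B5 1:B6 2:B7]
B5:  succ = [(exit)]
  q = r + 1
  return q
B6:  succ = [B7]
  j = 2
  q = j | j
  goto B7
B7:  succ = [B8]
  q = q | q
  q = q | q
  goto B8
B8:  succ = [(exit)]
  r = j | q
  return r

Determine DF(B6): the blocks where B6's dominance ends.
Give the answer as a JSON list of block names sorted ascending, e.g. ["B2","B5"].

idom tree: B1←B0 B2←B1 B3←B0 B4←B0 B5←B0 B6←B0 B7←B0 B8←B7
Join-block Dom:
  B4: preds {B1,B3}: {B0,B1} ∩ {B0,B3} = {B0}; idom=B0
  B5: preds {B3,B4}: {B0,B3} ∩ {B0,B4} = {B0}; idom=B0
  B6: preds {B3,B4}: {B0,B3} ∩ {B0,B4} = {B0}; idom=B0
  B7: preds {B4,B6}: {B0,B4} ∩ {B0,B6} = {B0}; idom=B0

DF derivation:
  B4←B1: walk B1 to B0
  B4←B3: walk B3 to B0
  B5←B3: walk B3 to B0
  B5←B4: walk B4 to B0
  B6←B3: walk B3 to B0
  B6←B4: walk B4 to B0
  B7←B4: walk B4 to B0
  B7←B6: walk B6 to B0
  DF(B0)=∅
  DF(B1)={B4}
  DF(B2)=∅
  DF(B3)={B4,B5,B6}
  DF(B4)={B5,B6,B7}
  DF(B5)=∅
  DF(B6)={B7}
  DF(B7)=∅
  DF(B8)=∅

DF(B6) = ["B7"]

Answer: ["B7"]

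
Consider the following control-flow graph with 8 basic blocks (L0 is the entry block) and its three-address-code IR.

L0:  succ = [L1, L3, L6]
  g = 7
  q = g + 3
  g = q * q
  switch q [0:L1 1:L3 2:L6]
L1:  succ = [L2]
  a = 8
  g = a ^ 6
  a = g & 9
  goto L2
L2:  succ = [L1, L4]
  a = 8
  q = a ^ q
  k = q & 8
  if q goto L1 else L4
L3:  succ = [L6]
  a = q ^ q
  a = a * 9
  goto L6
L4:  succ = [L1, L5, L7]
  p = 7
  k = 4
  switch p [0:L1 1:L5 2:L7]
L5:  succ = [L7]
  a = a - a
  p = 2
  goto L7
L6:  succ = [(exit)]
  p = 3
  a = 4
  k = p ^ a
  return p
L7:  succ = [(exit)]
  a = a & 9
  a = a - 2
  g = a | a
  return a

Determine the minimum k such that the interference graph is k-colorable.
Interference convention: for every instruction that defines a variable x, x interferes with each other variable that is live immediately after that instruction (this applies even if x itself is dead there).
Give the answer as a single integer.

Answer: 4

Working:
Block summaries:
  L0: def={g,q} ue=∅
  L1: def={a,g} ue=∅
  L2: def={a,k,q} ue={q}
  L3: def={a} ue={q}
  L4: def={k,p} ue=∅
  L5: def={a,p} ue={a}
  L6: def={a,k,p} ue=∅
  L7: def={a,g} ue={a}

Liveness:
  L0 li=∅ lo={q}
  L1 li={q} lo={q}
  L2 li={q} lo={a,q}
  L3 li={q} lo=∅
  L4 li={a,q} lo={a,q}
  L5 li={a} lo={a}
  L6 li=∅ lo=∅
  L7 li={a} lo=∅

Interference:
  a — {g,k,p,q}
  g — {a,q}
  k — {a,p,q}
  p — {a,k,q}
  q — {a,g,k,p}

Colouring:
  clique {a,k,p,q} ⇒ need ≥ 4
  assign a→r0 g→r2 k→r2 p→r3 q→r1 — no edge inside a register ⇒ χ ≤ 4
  χ = 4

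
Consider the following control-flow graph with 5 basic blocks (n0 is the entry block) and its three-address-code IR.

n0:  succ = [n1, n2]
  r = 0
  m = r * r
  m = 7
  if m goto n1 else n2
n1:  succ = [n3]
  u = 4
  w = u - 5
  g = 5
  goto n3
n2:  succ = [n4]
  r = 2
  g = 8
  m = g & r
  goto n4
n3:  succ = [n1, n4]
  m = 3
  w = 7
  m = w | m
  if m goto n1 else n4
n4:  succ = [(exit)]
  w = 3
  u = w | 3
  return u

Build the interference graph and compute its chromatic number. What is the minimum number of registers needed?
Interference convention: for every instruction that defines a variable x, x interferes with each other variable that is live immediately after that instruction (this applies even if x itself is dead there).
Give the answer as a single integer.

Per-block:
  n0: {m,r} / ∅
  n1: {g,u,w} / ∅
  n2: {g,m,r} / ∅
  n3: {m,w} / ∅
  n4: {u,w} / ∅

Live sets:
  n0 li=∅ lo=∅
  n1 li=∅ lo=∅
  n2 li=∅ lo=∅
  n3 li=∅ lo=∅
  n4 li=∅ lo=∅

Interfere edges:
  g: {r}
  m: {w}
  r: {g}
  u: ∅
  w: {m}

Chromatic number:
  clique {g,r} ⇒ need ≥ 2
  2-colouring: R0={g,m,u}  R1={r,w}
  χ = 2

Answer: 2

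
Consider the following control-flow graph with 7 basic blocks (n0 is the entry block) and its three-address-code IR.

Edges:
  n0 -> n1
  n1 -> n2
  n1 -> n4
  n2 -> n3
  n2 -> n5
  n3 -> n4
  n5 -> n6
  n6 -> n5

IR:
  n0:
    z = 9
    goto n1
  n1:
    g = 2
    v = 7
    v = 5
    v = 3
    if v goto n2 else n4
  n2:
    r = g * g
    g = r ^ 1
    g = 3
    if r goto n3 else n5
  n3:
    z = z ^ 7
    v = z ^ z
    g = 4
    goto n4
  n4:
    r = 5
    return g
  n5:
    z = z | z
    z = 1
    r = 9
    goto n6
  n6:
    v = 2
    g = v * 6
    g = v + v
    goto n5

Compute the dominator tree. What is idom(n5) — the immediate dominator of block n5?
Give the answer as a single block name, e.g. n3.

idom tree: n1←n0 n2←n1 n3←n2 n4←n1 n5←n2 n6←n5
Join-block Dom:
  n4: preds {n1,n3}: {n0,n1} ∩ {n0,n1,n2,n3} = {n0,n1}; idom=n1
  n5: preds {n2,n6}: {n0,n1,n2} ∩ {n0,n1,n2,n5,n6} = {n0,n1,n2}; idom=n2

idom(n5) = n2

Answer: n2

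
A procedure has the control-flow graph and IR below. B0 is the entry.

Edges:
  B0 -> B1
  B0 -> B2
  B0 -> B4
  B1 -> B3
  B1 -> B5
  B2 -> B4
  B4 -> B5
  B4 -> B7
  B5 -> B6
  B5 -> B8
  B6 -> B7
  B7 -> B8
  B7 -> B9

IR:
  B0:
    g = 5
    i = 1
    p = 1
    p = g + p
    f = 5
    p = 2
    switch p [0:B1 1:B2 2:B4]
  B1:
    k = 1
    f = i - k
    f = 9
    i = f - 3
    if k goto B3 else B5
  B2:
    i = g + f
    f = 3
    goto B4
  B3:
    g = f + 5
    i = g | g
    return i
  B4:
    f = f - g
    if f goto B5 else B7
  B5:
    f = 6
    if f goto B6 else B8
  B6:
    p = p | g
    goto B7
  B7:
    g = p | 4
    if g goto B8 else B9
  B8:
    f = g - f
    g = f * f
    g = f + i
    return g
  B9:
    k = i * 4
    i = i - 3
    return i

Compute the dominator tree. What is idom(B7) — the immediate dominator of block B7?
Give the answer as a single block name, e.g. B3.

idom tree: B1←B0 B2←B0 B3←B1 B4←B0 B5←B0 B6←B5 B7←B0 B8←B0 B9←B7
Dom∩ at merges:
  B4: preds {B0,B2}: {B0} ∩ {B0,B2} = {B0}; idom=B0
  B5: preds {B1,B4}: {B0,B1} ∩ {B0,B4} = {B0}; idom=B0
  B7: preds {B4,B6}: {B0,B4} ∩ {B0,B5,B6} = {B0}; idom=B0
  B8: preds {B5,B7}: {B0,B5} ∩ {B0,B7} = {B0}; idom=B0

idom(B7) = B0

Answer: B0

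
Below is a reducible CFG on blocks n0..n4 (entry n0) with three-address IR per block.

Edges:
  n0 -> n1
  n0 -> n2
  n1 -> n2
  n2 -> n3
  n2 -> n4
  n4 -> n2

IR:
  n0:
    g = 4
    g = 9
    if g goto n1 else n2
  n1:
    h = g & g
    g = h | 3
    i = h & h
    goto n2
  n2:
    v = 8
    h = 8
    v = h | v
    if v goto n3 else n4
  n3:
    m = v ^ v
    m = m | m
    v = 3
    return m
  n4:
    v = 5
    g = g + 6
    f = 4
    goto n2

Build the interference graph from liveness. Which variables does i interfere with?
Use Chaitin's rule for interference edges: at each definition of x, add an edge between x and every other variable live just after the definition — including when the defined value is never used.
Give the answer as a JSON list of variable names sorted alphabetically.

Block summaries:
  n0: {g} / ∅
  n1: {g,h,i} / {g}
  n2: {h,v} / ∅
  n3: {m,v} / {v}
  n4: {f,g,v} / {g}

Liveness:
  live n0: ∅→{g}
  live n1: {g}→{g}
  live n2: {g}→{g,v}
  live n3: {v}→∅
  live n4: {g}→{g}

Interfere edges:
  f — {g}
  g — {f,h,i,v}
  h — {g,v}
  i — {g}
  m — {v}
  v — {g,h,m}

N(i) = ["g"]

Answer: ["g"]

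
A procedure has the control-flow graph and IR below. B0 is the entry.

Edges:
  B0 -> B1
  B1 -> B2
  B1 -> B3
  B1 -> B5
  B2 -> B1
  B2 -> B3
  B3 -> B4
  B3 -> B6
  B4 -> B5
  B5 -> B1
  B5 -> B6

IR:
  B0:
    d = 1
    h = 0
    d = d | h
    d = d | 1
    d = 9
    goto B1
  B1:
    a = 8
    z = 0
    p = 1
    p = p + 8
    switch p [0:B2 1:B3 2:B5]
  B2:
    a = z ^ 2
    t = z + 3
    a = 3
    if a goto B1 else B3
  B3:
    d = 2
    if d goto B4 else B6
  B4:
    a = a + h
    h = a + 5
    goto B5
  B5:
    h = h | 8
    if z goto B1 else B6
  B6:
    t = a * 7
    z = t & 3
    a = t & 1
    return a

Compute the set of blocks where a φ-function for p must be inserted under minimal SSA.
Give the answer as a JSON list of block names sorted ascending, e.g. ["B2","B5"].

idom tree: B1←B0 B2←B1 B3←B1 B4←B3 B5←B1 B6←B1
Dom at joins:
  B1: preds {B0,B2,B5}: {B0} ∩ {B0,B1,B2} ∩ {B0,B1,B5} = {B0}; idom=B0
  B3: preds {B1,B2}: {B0,B1} ∩ {B0,B1,B2} = {B0,B1}; idom=B1
  B5: preds {B1,B4}: {B0,B1} ∩ {B0,B1,B3,B4} = {B0,B1}; idom=B1
  B6: preds {B3,B5}: {B0,B1,B3} ∩ {B0,B1,B5} = {B0,B1}; idom=B1

DF walk-up:
  B1←B0: walk · to B0
  B1←B2: walk B2→B1 to B0
  B1←B5: walk B5→B1 to B0
  B3←B1: walk · to B1
  B3←B2: walk B2 to B1
  B5←B1: walk · to B1
  B5←B4: walk B4→B3 to B1
  B6←B3: walk B3 to B1
  B6←B5: walk B5 to B1
  DF(B0)=∅
  DF(B1)={B1}
  DF(B2)={B1,B3}
  DF(B3)={B5,B6}
  DF(B4)={B5}
  DF(B5)={B1,B6}
  DF(B6)=∅

φ for p: defs {B1}
  DF⁺ = {B1}

Answer: ["B1"]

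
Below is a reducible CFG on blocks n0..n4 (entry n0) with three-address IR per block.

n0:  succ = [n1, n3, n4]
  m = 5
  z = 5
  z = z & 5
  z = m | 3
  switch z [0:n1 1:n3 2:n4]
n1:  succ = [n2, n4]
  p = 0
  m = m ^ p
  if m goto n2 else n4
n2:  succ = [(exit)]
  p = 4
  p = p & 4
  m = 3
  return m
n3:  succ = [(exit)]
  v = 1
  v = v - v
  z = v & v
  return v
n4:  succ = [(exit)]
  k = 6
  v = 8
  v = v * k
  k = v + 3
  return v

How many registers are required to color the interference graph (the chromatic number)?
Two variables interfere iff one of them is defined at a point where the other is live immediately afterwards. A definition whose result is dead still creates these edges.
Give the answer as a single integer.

Answer: 2

Derivation:
Per-block:
  n0 def {m,z} use ∅
  n1 def {m,p} use {m}
  n2 def {m,p} use ∅
  n3 def {v,z} use ∅
  n4 def {k,v} use ∅

Liveness:
  n0: in=∅ out={m}
  n1: in={m} out=∅
  n2: in=∅ out=∅
  n3: in=∅ out=∅
  n4: in=∅ out=∅

Interfere edges:
  k — {v}
  m — {p,z}
  p — {m}
  v — {k,z}
  z — {m,v}

Colouring:
  {k,v} pairwise interfere (2-clique) ⇒ χ ≥ 2
  2-colouring: r0={m,v}  r1={k,p,z}
  χ = 2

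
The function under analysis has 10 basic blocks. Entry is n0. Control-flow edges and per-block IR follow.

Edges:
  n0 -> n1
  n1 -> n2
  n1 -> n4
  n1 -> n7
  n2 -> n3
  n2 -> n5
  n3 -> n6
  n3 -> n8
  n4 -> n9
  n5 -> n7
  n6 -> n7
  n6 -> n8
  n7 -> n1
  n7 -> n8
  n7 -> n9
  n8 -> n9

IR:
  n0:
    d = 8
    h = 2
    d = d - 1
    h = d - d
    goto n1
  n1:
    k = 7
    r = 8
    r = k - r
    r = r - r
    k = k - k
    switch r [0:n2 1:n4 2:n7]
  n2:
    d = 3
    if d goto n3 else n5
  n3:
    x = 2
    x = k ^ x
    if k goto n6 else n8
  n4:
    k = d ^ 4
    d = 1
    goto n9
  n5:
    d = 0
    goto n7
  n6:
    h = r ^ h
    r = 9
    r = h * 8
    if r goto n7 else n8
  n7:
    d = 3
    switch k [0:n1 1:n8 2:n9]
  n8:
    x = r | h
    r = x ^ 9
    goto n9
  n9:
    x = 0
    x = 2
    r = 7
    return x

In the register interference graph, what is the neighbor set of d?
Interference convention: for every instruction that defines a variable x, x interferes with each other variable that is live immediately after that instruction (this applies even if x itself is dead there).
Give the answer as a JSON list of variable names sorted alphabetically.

Answer: ["h", "k", "r"]

Working:
Per-block:
  n0 def {d,h} use ∅
  n1 def {k,r} use ∅
  n2 def {d} use ∅
  n3 def {x} use {k}
  n4 def {d,k} use {d}
  n5 def {d} use ∅
  n6 def {h,r} use {h,r}
  n7 def {d} use {k}
  n8 def {r,x} use {h,r}
  n9 def {r,x} use ∅

Backward fixpoint:
  n0 li=∅ lo={d,h}
  n1 li={d,h} lo={d,h,k,r}
  n2 li={h,k,r} lo={h,k,r}
  n3 li={h,k,r} lo={h,k,r}
  n4 li={d} lo=∅
  n5 li={h,k,r} lo={h,k,r}
  n6 li={h,k,r} lo={h,k,r}
  n7 li={h,k,r} lo={d,h,r}
  n8 li={h,r} lo=∅
  n9 li=∅ lo=∅

Interference:
  d↔{h,k,r}
  h↔{d,k,r,x}
  k↔{d,h,r,x}
  r↔{d,h,k,x}
  x↔{h,k,r}

N(d) = ["h", "k", "r"]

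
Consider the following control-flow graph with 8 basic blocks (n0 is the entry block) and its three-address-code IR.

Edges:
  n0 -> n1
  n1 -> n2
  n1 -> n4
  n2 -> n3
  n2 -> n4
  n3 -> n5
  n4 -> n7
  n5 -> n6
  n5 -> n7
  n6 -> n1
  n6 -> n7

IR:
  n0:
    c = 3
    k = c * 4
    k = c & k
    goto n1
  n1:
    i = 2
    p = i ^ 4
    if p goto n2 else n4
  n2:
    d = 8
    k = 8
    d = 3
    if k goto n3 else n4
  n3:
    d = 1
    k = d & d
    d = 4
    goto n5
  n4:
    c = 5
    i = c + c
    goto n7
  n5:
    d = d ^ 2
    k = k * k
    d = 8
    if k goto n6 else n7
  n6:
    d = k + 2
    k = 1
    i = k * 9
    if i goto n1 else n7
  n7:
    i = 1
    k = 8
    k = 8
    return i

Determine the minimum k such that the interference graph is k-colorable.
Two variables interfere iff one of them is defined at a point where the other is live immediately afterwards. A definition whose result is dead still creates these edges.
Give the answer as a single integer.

Answer: 2

Working:
def/use:
  n0: {c,k} / ∅
  n1: {i,p} / ∅
  n2: {d,k} / ∅
  n3: {d,k} / ∅
  n4: {c,i} / ∅
  n5: {d,k} / {d,k}
  n6: {d,i,k} / {k}
  n7: {i,k} / ∅

Liveness:
  n0: in=∅ out=∅
  n1: in=∅ out=∅
  n2: in=∅ out=∅
  n3: in=∅ out={d,k}
  n4: in=∅ out=∅
  n5: in={d,k} out={k}
  n6: in={k} out=∅
  n7: in=∅ out=∅

Interfere edges:
  c↔{k}
  d↔{k}
  i↔{k}
  k↔{c,d,i}
  p↔∅

Registers:
  lower bound: {c,k} mutually conflict ⇒ χ ≥ 2
  2-colouring: r0={k,p}  r1={c,d,i}
  χ = 2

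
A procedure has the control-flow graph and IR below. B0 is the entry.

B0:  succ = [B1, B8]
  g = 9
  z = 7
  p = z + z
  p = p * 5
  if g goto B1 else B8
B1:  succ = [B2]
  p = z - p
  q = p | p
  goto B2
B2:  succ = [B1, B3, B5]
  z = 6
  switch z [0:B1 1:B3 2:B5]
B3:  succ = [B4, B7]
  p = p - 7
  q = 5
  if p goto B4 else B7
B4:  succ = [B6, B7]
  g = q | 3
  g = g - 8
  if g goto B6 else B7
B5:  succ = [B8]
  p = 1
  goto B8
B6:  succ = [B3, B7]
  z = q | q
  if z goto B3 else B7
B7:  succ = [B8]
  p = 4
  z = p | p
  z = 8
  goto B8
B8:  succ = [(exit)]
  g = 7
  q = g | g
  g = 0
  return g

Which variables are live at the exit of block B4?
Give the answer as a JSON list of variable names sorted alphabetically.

Answer: ["p", "q"]

Derivation:
Block summaries:
  B0 def {g,p,z} use ∅
  B1 def {p,q} use {p,z}
  B2 def {z} use ∅
  B3 def {p,q} use {p}
  B4 def {g} use {q}
  B5 def {p} use ∅
  B6 def {z} use {q}
  B7 def {p,z} use ∅
  B8 def {g,q} use ∅

Live sets:
  B0: in=∅ out={p,z}
  B1: in={p,z} out={p}
  B2: in={p} out={p,z}
  B3: in={p} out={p,q}
  B4: in={p,q} out={p,q}
  B5: in=∅ out=∅
  B6: in={p,q} out={p}
  B7: in=∅ out=∅
  B8: in=∅ out=∅

live-out(B4) = ["p", "q"]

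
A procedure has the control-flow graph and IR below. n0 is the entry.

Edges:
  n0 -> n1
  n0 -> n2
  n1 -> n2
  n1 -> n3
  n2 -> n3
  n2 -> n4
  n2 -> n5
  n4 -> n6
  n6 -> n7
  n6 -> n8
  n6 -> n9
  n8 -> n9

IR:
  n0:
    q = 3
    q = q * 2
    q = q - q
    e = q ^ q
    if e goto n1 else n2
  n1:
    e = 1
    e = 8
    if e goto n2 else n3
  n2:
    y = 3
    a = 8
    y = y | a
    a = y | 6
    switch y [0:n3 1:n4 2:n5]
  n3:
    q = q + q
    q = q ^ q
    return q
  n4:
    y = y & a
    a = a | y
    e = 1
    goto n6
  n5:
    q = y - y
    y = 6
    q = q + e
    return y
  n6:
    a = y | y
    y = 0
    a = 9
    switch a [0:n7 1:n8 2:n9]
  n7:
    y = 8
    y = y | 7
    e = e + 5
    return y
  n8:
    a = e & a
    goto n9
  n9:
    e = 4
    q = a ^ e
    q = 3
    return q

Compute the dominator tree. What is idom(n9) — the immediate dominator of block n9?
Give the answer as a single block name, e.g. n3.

Answer: n6

Analysis:
idom tree: n1←n0 n2←n0 n3←n0 n4←n2 n5←n2 n6←n4 n7←n6 n8←n6 n9←n6
Dom at joins:
  n2: preds {n0,n1}: {n0} ∩ {n0,n1} = {n0}; idom=n0
  n3: preds {n1,n2}: {n0,n1} ∩ {n0,n2} = {n0}; idom=n0
  n9: preds {n6,n8}: {n0,n2,n4,n6} ∩ {n0,n2,n4,n6,n8} = {n0,n2,n4,n6}; idom=n6

idom(n9) = n6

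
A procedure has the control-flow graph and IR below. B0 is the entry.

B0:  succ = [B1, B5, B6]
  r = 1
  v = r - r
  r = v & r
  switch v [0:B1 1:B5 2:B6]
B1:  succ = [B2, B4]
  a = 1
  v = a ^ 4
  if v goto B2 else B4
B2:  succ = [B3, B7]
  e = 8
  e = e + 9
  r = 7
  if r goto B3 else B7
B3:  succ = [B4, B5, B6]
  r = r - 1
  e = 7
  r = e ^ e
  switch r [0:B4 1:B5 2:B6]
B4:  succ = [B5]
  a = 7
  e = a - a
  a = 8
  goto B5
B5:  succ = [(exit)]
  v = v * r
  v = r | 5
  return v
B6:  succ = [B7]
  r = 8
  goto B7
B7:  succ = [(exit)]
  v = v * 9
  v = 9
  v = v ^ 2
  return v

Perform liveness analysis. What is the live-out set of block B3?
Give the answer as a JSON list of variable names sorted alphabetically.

def/use:
  B0: {r,v} / ∅
  B1: {a,v} / ∅
  B2: {e,r} / ∅
  B3: {e,r} / {r}
  B4: {a,e} / ∅
  B5: {v} / {r,v}
  B6: {r} / ∅
  B7: {v} / {v}

Liveness:
  B0 li=∅ lo={r,v}
  B1 li={r} lo={r,v}
  B2 li={v} lo={r,v}
  B3 li={r,v} lo={r,v}
  B4 li={r,v} lo={r,v}
  B5 li={r,v} lo=∅
  B6 li={v} lo={v}
  B7 li={v} lo=∅

live-out(B3) = ["r", "v"]

Answer: ["r", "v"]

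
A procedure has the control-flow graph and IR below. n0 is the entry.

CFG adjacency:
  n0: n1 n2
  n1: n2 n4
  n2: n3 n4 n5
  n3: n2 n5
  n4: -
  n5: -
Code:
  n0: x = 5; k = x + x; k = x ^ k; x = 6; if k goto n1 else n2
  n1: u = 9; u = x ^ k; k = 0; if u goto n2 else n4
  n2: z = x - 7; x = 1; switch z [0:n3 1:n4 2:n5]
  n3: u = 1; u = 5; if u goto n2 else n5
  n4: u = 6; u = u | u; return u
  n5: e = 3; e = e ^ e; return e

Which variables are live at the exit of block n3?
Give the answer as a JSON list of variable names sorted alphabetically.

def/use:
  n0 def {k,x} use ∅
  n1 def {k,u} use {k,x}
  n2 def {x,z} use {x}
  n3 def {u} use ∅
  n4 def {u} use ∅
  n5 def {e} use ∅

Live sets:
  n0 li=∅ lo={k,x}
  n1 li={k,x} lo={x}
  n2 li={x} lo={x}
  n3 li={x} lo={x}
  n4 li=∅ lo=∅
  n5 li=∅ lo=∅

live-out(n3) = ["x"]

Answer: ["x"]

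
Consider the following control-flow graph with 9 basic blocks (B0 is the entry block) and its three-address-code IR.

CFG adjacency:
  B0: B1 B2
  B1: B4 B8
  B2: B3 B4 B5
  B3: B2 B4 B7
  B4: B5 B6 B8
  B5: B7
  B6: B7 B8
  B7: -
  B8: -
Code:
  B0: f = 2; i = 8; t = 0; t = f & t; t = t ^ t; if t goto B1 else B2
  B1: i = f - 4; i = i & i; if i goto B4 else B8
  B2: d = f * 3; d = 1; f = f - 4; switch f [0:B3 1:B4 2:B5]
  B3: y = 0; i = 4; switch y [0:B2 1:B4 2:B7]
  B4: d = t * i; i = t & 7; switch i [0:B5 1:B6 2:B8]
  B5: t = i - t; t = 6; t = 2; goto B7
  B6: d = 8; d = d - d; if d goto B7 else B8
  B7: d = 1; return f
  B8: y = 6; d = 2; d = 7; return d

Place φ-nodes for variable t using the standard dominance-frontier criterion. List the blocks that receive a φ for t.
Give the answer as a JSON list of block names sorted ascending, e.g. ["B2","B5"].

idom tree: B1←B0 B2←B0 B3←B2 B4←B0 B5←B0 B6←B4 B7←B0 B8←B0
Dom∩ at merges:
  B2: preds {B0,B3}: {B0} ∩ {B0,B2,B3} = {B0}; idom=B0
  B4: preds {B1,B2,B3}: {B0,B1} ∩ {B0,B2} ∩ {B0,B2,B3} = {B0}; idom=B0
  B5: preds {B2,B4}: {B0,B2} ∩ {B0,B4} = {B0}; idom=B0
  B7: preds {B3,B5,B6}: {B0,B2,B3} ∩ {B0,B5} ∩ {B0,B4,B6} = {B0}; idom=B0
  B8: preds {B1,B4,B6}: {B0,B1} ∩ {B0,B4} ∩ {B0,B4,B6} = {B0}; idom=B0

Frontier:
  B2←B0: walk · to B0
  B2←B3: walk B3→B2 to B0
  B4←B1: walk B1 to B0
  B4←B2: walk B2 to B0
  B4←B3: walk B3→B2 to B0
  B5←B2: walk B2 to B0
  B5←B4: walk B4 to B0
  B7←B3: walk B3→B2 to B0
  B7←B5: walk B5 to B0
  B7←B6: walk B6→B4 to B0
  B8←B1: walk B1 to B0
  B8←B4: walk B4 to B0
  B8←B6: walk B6→B4 to B0
  B0 → ∅
  B1 → {B4,B8}
  B2 → {B2,B4,B5,B7}
  B3 → {B2,B4,B7}
  B4 → {B5,B7,B8}
  B5 → {B7}
  B6 → {B7,B8}
  B7 → ∅
  B8 → ∅

φ for t: defs {B0,B5}
  DF⁺ = {B7}

Answer: ["B7"]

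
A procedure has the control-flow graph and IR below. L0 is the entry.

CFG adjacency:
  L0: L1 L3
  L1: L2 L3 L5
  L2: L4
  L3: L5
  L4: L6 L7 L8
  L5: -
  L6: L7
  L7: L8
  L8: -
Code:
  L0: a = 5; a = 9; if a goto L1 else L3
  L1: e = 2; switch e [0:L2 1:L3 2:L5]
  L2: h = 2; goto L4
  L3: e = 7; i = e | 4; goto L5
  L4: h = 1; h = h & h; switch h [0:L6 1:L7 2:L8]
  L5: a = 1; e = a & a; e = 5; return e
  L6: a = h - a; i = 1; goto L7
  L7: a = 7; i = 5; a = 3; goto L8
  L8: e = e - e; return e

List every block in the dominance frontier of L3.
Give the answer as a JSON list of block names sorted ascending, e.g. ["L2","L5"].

idom tree: L1←L0 L2←L1 L3←L0 L4←L2 L5←L0 L6←L4 L7←L4 L8←L4
Dom at joins:
  L3: preds {L0,L1}: {L0} ∩ {L0,L1} = {L0}; idom=L0
  L5: preds {L1,L3}: {L0,L1} ∩ {L0,L3} = {L0}; idom=L0
  L7: preds {L4,L6}: {L0,L1,L2,L4} ∩ {L0,L1,L2,L4,L6} = {L0,L1,L2,L4}; idom=L4
  L8: preds {L4,L7}: {L0,L1,L2,L4} ∩ {L0,L1,L2,L4,L7} = {L0,L1,L2,L4}; idom=L4

DF walk-up:
  join L3 pred L0: · stop@L0
  join L3 pred L1: L1 stop@L0
  join L5 pred L1: L1 stop@L0
  join L5 pred L3: L3 stop@L0
  join L7 pred L4: · stop@L4
  join L7 pred L6: L6 stop@L4
  join L8 pred L4: · stop@L4
  join L8 pred L7: L7 stop@L4
  DF(L0)=∅
  DF(L1)={L3,L5}
  DF(L2)=∅
  DF(L3)={L5}
  DF(L4)=∅
  DF(L5)=∅
  DF(L6)={L7}
  DF(L7)={L8}
  DF(L8)=∅

DF(L3) = ["L5"]

Answer: ["L5"]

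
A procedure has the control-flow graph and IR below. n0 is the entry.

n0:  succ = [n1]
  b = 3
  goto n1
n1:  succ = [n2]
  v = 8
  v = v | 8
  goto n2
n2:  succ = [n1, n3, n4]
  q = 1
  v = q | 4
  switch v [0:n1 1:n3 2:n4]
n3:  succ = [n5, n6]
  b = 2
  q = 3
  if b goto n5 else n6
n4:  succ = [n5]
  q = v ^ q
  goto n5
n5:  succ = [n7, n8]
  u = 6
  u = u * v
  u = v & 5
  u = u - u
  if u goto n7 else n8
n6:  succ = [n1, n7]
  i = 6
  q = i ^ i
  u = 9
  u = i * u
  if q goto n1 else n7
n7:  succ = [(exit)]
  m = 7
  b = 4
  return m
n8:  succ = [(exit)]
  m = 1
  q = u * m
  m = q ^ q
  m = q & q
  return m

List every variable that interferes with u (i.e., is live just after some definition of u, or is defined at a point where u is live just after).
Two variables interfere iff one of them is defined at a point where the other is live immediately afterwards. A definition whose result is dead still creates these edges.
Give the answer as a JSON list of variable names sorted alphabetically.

Answer: ["i", "m", "q", "v"]

Derivation:
Per-block:
  n0: {b} / ∅
  n1: {v} / ∅
  n2: {q,v} / ∅
  n3: {b,q} / ∅
  n4: {q} / {q,v}
  n5: {u} / {v}
  n6: {i,q,u} / ∅
  n7: {b,m} / ∅
  n8: {m,q} / {u}

Backward fixpoint:
  live n0: ∅→∅
  live n1: ∅→∅
  live n2: ∅→{q,v}
  live n3: {v}→{v}
  live n4: {q,v}→{v}
  live n5: {v}→{u}
  live n6: ∅→∅
  live n7: ∅→∅
  live n8: {u}→∅

Conflict graph:
  b: {m,q,v}
  i: {q,u}
  m: {b,q,u}
  q: {b,i,m,u,v}
  u: {i,m,q,v}
  v: {b,q,u}

N(u) = ["i", "m", "q", "v"]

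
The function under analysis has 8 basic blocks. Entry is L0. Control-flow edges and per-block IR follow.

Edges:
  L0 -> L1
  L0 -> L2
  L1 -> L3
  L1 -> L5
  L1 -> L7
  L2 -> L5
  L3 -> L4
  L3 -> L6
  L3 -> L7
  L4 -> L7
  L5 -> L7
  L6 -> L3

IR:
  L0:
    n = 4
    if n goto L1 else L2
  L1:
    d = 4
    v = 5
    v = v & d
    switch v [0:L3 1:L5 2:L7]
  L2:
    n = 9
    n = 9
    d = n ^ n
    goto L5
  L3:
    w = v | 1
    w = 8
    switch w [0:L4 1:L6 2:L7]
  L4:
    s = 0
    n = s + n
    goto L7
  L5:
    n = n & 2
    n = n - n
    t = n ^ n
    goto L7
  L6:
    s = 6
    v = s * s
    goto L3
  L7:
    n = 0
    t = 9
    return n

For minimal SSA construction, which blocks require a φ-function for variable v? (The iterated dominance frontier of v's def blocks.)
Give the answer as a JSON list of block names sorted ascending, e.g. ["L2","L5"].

idom tree: L1←L0 L2←L0 L3←L1 L4←L3 L5←L0 L6←L3 L7←L0
Dom∩ at merges:
  L3: preds {L1,L6}: {L0,L1} ∩ {L0,L1,L3,L6} = {L0,L1}; idom=L1
  L5: preds {L1,L2}: {L0,L1} ∩ {L0,L2} = {L0}; idom=L0
  L7: preds {L1,L3,L4,L5}: {L0,L1} ∩ {L0,L1,L3} ∩ {L0,L1,L3,L4} ∩ {L0,L5} = {L0}; idom=L0

DF walk-up:
  L3←L1: walk · to L1
  L3←L6: walk L6→L3 to L1
  L5←L1: walk L1 to L0
  L5←L2: walk L2 to L0
  L7←L1: walk L1 to L0
  L7←L3: walk L3→L1 to L0
  L7←L4: walk L4→L3→L1 to L0
  L7←L5: walk L5 to L0
  DF(L0)=∅
  DF(L1)={L5,L7}
  DF(L2)={L5}
  DF(L3)={L3,L7}
  DF(L4)={L7}
  DF(L5)={L7}
  DF(L6)={L3}
  DF(L7)=∅

φ for v: defs {L1,L6}
  DF⁺ = {L3,L5,L7}

Answer: ["L3", "L5", "L7"]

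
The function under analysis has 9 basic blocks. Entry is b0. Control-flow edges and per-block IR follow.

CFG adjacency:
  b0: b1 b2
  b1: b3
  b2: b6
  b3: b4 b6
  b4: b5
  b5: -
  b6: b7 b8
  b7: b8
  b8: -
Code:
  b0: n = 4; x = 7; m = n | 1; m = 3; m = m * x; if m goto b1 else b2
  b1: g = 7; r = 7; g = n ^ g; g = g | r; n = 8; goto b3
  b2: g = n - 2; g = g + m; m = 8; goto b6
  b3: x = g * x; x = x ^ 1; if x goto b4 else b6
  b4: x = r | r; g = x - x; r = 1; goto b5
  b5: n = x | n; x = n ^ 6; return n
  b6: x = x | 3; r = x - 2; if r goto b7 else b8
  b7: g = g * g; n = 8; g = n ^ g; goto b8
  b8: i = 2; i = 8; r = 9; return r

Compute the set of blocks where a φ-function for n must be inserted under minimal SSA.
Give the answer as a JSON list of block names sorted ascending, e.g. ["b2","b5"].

idom tree: b1←b0 b2←b0 b3←b1 b4←b3 b5←b4 b6←b0 b7←b6 b8←b6
Join-block Dom:
  b6: preds {b2,b3}: {b0,b2} ∩ {b0,b1,b3} = {b0}; idom=b0
  b8: preds {b6,b7}: {b0,b6} ∩ {b0,b6,b7} = {b0,b6}; idom=b6

Frontier:
  join b6 pred b2: b2 stop@b0
  join b6 pred b3: b3→b1 stop@b0
  join b8 pred b6: · stop@b6
  join b8 pred b7: b7 stop@b6
  b0 → ∅
  b1 → {b6}
  b2 → {b6}
  b3 → {b6}
  b4 → ∅
  b5 → ∅
  b6 → ∅
  b7 → {b8}
  b8 → ∅

φ for n: defs {b0,b1,b5,b7}
  DF⁺ = {b6,b8}

Answer: ["b6", "b8"]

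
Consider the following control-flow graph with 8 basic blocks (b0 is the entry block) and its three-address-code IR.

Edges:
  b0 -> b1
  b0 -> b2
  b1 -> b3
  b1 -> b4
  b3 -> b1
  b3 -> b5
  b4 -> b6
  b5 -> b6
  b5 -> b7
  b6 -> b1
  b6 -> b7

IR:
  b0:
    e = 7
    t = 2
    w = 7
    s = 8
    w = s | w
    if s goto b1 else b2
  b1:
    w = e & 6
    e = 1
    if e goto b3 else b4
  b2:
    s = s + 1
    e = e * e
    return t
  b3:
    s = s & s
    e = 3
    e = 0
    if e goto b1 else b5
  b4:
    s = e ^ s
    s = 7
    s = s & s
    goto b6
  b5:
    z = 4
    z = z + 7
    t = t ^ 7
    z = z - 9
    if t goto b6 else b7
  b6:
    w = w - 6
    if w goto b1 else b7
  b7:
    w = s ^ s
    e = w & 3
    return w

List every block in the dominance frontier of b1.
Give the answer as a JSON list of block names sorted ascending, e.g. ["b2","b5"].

idom tree: b1←b0 b2←b0 b3←b1 b4←b1 b5←b3 b6←b1 b7←b1
Join-block Dom:
  b1: preds {b0,b3,b6}: {b0} ∩ {b0,b1,b3} ∩ {b0,b1,b6} = {b0}; idom=b0
  b6: preds {b4,b5}: {b0,b1,b4} ∩ {b0,b1,b3,b5} = {b0,b1}; idom=b1
  b7: preds {b5,b6}: {b0,b1,b3,b5} ∩ {b0,b1,b6} = {b0,b1}; idom=b1

DF derivation:
  join b1 pred b0: · stop@b0
  join b1 pred b3: b3→b1 stop@b0
  join b1 pred b6: b6→b1 stop@b0
  join b6 pred b4: b4 stop@b1
  join b6 pred b5: b5→b3 stop@b1
  join b7 pred b5: b5→b3 stop@b1
  join b7 pred b6: b6 stop@b1
  b0: DF=∅
  b1: DF={b1}
  b2: DF=∅
  b3: DF={b1,b6,b7}
  b4: DF={b6}
  b5: DF={b6,b7}
  b6: DF={b1,b7}
  b7: DF=∅

DF(b1) = ["b1"]

Answer: ["b1"]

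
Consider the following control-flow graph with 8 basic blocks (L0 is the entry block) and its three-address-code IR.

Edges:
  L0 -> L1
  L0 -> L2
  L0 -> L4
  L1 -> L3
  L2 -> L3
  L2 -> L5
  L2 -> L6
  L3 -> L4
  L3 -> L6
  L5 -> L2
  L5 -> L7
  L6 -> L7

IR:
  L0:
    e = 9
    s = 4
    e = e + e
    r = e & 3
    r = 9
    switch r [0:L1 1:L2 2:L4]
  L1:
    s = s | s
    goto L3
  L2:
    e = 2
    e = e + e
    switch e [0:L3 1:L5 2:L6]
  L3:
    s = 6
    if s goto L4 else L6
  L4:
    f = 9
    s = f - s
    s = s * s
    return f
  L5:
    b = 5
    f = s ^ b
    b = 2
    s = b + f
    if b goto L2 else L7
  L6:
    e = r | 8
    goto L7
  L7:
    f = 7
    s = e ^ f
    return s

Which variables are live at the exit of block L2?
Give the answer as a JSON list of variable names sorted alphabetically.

Block summaries:
  L0 def {e,r,s} use ∅
  L1 def {s} use {s}
  L2 def {e} use ∅
  L3 def {s} use ∅
  L4 def {f,s} use {s}
  L5 def {b,f,s} use {s}
  L6 def {e} use {r}
  L7 def {f,s} use {e}

Liveness:
  live L0: ∅→{r,s}
  live L1: {r,s}→{r}
  live L2: {r,s}→{e,r,s}
  live L3: {r}→{r,s}
  live L4: {s}→∅
  live L5: {e,r,s}→{e,r,s}
  live L6: {r}→{e}
  live L7: {e}→∅

live-out(L2) = ["e", "r", "s"]

Answer: ["e", "r", "s"]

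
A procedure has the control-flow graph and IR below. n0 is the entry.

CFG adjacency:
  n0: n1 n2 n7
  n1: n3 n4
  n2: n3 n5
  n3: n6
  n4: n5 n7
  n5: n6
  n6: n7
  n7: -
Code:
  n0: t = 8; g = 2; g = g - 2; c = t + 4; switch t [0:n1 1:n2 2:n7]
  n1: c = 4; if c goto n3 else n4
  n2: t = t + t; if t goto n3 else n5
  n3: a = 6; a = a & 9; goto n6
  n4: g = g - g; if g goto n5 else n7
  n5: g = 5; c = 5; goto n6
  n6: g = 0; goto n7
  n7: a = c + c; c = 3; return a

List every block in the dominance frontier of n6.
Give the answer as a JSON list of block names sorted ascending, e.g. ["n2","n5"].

Answer: ["n7"]

Derivation:
idom tree: n1←n0 n2←n0 n3←n0 n4←n1 n5←n0 n6←n0 n7←n0
Dom at joins:
  n3: preds {n1,n2}: {n0,n1} ∩ {n0,n2} = {n0}; idom=n0
  n5: preds {n2,n4}: {n0,n2} ∩ {n0,n1,n4} = {n0}; idom=n0
  n6: preds {n3,n5}: {n0,n3} ∩ {n0,n5} = {n0}; idom=n0
  n7: preds {n0,n4,n6}: {n0} ∩ {n0,n1,n4} ∩ {n0,n6} = {n0}; idom=n0

DF derivation:
  join n3 pred n1: n1 stop@n0
  join n3 pred n2: n2 stop@n0
  join n5 pred n2: n2 stop@n0
  join n5 pred n4: n4→n1 stop@n0
  join n6 pred n3: n3 stop@n0
  join n6 pred n5: n5 stop@n0
  join n7 pred n0: · stop@n0
  join n7 pred n4: n4→n1 stop@n0
  join n7 pred n6: n6 stop@n0
  n0 → ∅
  n1 → {n3,n5,n7}
  n2 → {n3,n5}
  n3 → {n6}
  n4 → {n5,n7}
  n5 → {n6}
  n6 → {n7}
  n7 → ∅

DF(n6) = ["n7"]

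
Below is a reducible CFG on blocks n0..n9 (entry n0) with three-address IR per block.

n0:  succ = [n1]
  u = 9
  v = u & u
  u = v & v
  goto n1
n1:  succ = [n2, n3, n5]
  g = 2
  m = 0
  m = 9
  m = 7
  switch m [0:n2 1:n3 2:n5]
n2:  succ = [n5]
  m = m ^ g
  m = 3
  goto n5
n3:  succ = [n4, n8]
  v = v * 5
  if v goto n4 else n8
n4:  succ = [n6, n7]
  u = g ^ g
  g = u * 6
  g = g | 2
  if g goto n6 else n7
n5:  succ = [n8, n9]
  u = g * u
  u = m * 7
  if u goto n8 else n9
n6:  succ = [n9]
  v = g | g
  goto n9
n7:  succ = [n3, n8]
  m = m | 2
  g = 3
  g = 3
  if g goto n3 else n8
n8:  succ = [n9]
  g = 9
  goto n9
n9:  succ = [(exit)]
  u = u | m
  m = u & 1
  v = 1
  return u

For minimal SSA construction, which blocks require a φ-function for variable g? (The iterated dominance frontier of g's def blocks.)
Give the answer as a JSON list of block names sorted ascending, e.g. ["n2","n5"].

idom tree: n1←n0 n2←n1 n3←n1 n4←n3 n5←n1 n6←n4 n7←n4 n8←n1 n9←n1
Dom∩ at merges:
  n3: preds {n1,n7}: {n0,n1} ∩ {n0,n1,n3,n4,n7} = {n0,n1}; idom=n1
  n5: preds {n1,n2}: {n0,n1} ∩ {n0,n1,n2} = {n0,n1}; idom=n1
  n8: preds {n3,n5,n7}: {n0,n1,n3} ∩ {n0,n1,n5} ∩ {n0,n1,n3,n4,n7} = {n0,n1}; idom=n1
  n9: preds {n5,n6,n8}: {n0,n1,n5} ∩ {n0,n1,n3,n4,n6} ∩ {n0,n1,n8} = {n0,n1}; idom=n1

DF walk-up:
  n3←n1: walk · to n1
  n3←n7: walk n7→n4→n3 to n1
  n5←n1: walk · to n1
  n5←n2: walk n2 to n1
  n8←n3: walk n3 to n1
  n8←n5: walk n5 to n1
  n8←n7: walk n7→n4→n3 to n1
  n9←n5: walk n5 to n1
  n9←n6: walk n6→n4→n3 to n1
  n9←n8: walk n8 to n1
  DF(n0)=∅
  DF(n1)=∅
  DF(n2)={n5}
  DF(n3)={n3,n8,n9}
  DF(n4)={n3,n8,n9}
  DF(n5)={n8,n9}
  DF(n6)={n9}
  DF(n7)={n3,n8}
  DF(n8)={n9}
  DF(n9)=∅

φ for g: defs {n1,n4,n7,n8}
  DF⁺ = {n3,n8,n9}

Answer: ["n3", "n8", "n9"]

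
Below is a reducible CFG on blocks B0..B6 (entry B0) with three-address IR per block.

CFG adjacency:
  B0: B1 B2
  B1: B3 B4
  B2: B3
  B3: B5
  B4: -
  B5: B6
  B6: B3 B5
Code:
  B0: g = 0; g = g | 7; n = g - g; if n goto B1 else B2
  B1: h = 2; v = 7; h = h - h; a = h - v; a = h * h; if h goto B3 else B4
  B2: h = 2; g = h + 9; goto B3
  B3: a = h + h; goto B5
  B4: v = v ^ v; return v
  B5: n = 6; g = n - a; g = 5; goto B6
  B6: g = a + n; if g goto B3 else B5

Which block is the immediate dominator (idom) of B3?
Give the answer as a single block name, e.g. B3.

idom tree: B1←B0 B2←B0 B3←B0 B4←B1 B5←B3 B6←B5
Join-block Dom:
  B3: preds {B1,B2,B6}: {B0,B1} ∩ {B0,B2} ∩ {B0,B3,B5,B6} = {B0}; idom=B0
  B5: preds {B3,B6}: {B0,B3} ∩ {B0,B3,B5,B6} = {B0,B3}; idom=B3

idom(B3) = B0

Answer: B0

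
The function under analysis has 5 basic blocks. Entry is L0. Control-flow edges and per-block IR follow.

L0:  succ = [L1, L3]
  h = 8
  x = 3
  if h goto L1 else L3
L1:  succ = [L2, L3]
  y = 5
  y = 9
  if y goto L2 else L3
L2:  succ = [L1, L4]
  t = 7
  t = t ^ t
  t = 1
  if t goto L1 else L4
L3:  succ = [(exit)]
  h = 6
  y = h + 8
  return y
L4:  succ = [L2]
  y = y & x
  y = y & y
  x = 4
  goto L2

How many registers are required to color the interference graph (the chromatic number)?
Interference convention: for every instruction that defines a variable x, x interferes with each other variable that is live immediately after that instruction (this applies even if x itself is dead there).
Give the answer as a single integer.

Block summaries:
  L0: def={h,x} ue=∅
  L1: def={y} ue=∅
  L2: def={t} ue=∅
  L3: def={h,y} ue=∅
  L4: def={x,y} ue={x,y}

Live sets:
  L0 li=∅ lo={x}
  L1 li={x} lo={x,y}
  L2 li={x,y} lo={x,y}
  L3 li=∅ lo=∅
  L4 li={x,y} lo={x,y}

Conflict graph:
  h↔{x}
  t↔{x,y}
  x↔{h,t,y}
  y↔{t,x}

Colouring:
  lower bound: {t,x,y} mutually conflict ⇒ χ ≥ 3
  3-colouring: R0={x}  R1={h,t}  R2={y}
  χ = 3

Answer: 3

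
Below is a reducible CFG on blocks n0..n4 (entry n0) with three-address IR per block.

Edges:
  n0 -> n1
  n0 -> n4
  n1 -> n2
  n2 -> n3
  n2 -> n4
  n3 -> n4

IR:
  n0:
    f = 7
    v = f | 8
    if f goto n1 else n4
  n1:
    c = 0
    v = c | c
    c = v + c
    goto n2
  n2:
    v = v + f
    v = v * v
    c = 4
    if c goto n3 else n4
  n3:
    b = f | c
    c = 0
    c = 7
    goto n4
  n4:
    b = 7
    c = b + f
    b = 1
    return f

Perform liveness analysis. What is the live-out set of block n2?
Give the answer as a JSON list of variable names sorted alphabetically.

Answer: ["c", "f"]

Analysis:
Per-block:
  n0: {f,v} / ∅
  n1: {c,v} / ∅
  n2: {c,v} / {f,v}
  n3: {b,c} / {c,f}
  n4: {b,c} / {f}

Liveness:
  n0 li=∅ lo={f}
  n1 li={f} lo={f,v}
  n2 li={f,v} lo={c,f}
  n3 li={c,f} lo={f}
  n4 li={f} lo=∅

live-out(n2) = ["c", "f"]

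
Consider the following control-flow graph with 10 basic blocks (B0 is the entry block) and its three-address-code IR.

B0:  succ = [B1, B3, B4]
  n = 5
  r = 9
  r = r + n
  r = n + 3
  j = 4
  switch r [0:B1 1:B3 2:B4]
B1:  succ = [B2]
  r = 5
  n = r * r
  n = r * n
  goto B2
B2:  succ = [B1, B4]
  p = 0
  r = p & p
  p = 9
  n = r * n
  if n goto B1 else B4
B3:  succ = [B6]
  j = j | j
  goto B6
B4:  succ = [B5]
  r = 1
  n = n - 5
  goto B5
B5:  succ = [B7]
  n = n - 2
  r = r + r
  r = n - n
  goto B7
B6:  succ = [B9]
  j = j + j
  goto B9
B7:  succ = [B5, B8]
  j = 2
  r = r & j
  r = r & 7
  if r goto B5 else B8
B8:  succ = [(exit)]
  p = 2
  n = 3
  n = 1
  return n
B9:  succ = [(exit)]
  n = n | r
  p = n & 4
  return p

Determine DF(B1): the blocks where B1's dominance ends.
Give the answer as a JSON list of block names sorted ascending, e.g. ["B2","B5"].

idom tree: B1←B0 B2←B1 B3←B0 B4←B0 B5←B4 B6←B3 B7←B5 B8←B7 B9←B6
Join-block Dom:
  B1: preds {B0,B2}: {B0} ∩ {B0,B1,B2} = {B0}; idom=B0
  B4: preds {B0,B2}: {B0} ∩ {B0,B1,B2} = {B0}; idom=B0
  B5: preds {B4,B7}: {B0,B4} ∩ {B0,B4,B5,B7} = {B0,B4}; idom=B4

DF derivation:
  join B1 pred B0: · stop@B0
  join B1 pred B2: B2→B1 stop@B0
  join B4 pred B0: · stop@B0
  join B4 pred B2: B2→B1 stop@B0
  join B5 pred B4: · stop@B4
  join B5 pred B7: B7→B5 stop@B4
  B0: DF=∅
  B1: DF={B1,B4}
  B2: DF={B1,B4}
  B3: DF=∅
  B4: DF=∅
  B5: DF={B5}
  B6: DF=∅
  B7: DF={B5}
  B8: DF=∅
  B9: DF=∅

DF(B1) = ["B1", "B4"]

Answer: ["B1", "B4"]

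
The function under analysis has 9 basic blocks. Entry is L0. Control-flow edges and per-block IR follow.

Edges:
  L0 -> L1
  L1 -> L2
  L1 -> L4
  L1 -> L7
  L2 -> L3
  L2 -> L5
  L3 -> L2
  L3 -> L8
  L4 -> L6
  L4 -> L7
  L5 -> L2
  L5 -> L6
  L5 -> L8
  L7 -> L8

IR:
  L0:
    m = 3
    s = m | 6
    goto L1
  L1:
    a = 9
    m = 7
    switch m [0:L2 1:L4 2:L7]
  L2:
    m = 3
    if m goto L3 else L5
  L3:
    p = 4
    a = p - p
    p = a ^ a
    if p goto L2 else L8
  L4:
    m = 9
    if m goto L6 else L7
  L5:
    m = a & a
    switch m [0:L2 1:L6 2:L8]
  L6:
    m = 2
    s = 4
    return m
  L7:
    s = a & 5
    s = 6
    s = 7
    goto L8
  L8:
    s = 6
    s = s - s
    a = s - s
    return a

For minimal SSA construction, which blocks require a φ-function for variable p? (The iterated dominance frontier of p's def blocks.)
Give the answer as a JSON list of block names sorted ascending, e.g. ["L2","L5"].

idom tree: L1←L0 L2←L1 L3←L2 L4←L1 L5←L2 L6←L1 L7←L1 L8←L1
Dom at joins:
  L2: preds {L1,L3,L5}: {L0,L1} ∩ {L0,L1,L2,L3} ∩ {L0,L1,L2,L5} = {L0,L1}; idom=L1
  L6: preds {L4,L5}: {L0,L1,L4} ∩ {L0,L1,L2,L5} = {L0,L1}; idom=L1
  L7: preds {L1,L4}: {L0,L1} ∩ {L0,L1,L4} = {L0,L1}; idom=L1
  L8: preds {L3,L5,L7}: {L0,L1,L2,L3} ∩ {L0,L1,L2,L5} ∩ {L0,L1,L7} = {L0,L1}; idom=L1

DF derivation:
  L2←L1: walk · to L1
  L2←L3: walk L3→L2 to L1
  L2←L5: walk L5→L2 to L1
  L6←L4: walk L4 to L1
  L6←L5: walk L5→L2 to L1
  L7←L1: walk · to L1
  L7←L4: walk L4 to L1
  L8←L3: walk L3→L2 to L1
  L8←L5: walk L5→L2 to L1
  L8←L7: walk L7 to L1
  DF(L0)=∅
  DF(L1)=∅
  DF(L2)={L2,L6,L8}
  DF(L3)={L2,L8}
  DF(L4)={L6,L7}
  DF(L5)={L2,L6,L8}
  DF(L6)=∅
  DF(L7)={L8}
  DF(L8)=∅

φ for p: defs {L3}
  DF⁺ = {L2,L6,L8}

Answer: ["L2", "L6", "L8"]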